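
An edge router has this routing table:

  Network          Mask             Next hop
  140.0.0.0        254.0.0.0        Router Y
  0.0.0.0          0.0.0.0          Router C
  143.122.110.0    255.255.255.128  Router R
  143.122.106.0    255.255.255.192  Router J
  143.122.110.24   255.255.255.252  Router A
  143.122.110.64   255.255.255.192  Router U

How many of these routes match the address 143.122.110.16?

Prefixes containing 143.122.110.16:
  0.0.0.0/0 (default, matches everything)
  143.122.110.0/25 (143.122.110.0 - 143.122.110.127)
Total matching entries: 2.

2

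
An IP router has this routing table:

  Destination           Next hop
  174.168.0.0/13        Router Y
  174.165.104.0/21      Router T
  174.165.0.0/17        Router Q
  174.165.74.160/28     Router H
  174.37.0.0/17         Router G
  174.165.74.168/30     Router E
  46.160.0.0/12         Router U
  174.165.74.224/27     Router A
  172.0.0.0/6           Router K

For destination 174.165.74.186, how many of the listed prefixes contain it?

2

Prefixes containing 174.165.74.186:
  172.0.0.0/6 (172.0.0.0 - 175.255.255.255)
  174.165.0.0/17 (174.165.0.0 - 174.165.127.255)
Total matching entries: 2.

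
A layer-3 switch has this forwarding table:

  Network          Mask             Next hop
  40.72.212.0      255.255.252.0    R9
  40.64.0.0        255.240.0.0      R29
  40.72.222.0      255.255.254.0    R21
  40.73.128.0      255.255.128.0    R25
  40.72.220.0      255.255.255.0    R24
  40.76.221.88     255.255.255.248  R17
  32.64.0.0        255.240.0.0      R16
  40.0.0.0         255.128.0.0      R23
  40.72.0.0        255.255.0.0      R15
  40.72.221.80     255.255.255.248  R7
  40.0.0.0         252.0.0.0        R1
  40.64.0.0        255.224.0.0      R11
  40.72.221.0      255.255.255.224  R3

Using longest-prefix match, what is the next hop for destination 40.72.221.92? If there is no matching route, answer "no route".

Routes whose prefix contains 40.72.221.92:
  40.0.0.0/6 (40.0.0.0 - 43.255.255.255) -> R1
  40.0.0.0/9 (40.0.0.0 - 40.127.255.255) -> R23
  40.64.0.0/11 (40.64.0.0 - 40.95.255.255) -> R11
  40.64.0.0/12 (40.64.0.0 - 40.79.255.255) -> R29
  40.72.0.0/16 (40.72.0.0 - 40.72.255.255) -> R15
More-specific entries that do NOT match:
  40.76.221.88/29 (40.76.221.88 - 40.76.221.95) does not contain 40.72.221.92
  40.72.221.80/29 (40.72.221.80 - 40.72.221.87) does not contain 40.72.221.92
  40.72.221.0/27 (40.72.221.0 - 40.72.221.31) does not contain 40.72.221.92
  40.72.220.0/24 (40.72.220.0 - 40.72.220.255) does not contain 40.72.221.92
  40.72.222.0/23 (40.72.222.0 - 40.72.223.255) does not contain 40.72.221.92
  40.72.212.0/22 (40.72.212.0 - 40.72.215.255) does not contain 40.72.221.92
  40.73.128.0/17 (40.73.128.0 - 40.73.255.255) does not contain 40.72.221.92
Longest matching prefix is /16 -> next hop R15.

R15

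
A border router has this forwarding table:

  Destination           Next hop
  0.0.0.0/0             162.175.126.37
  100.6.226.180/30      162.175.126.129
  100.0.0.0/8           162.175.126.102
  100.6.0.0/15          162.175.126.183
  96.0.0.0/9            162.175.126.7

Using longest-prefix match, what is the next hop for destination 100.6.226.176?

Routes whose prefix contains 100.6.226.176:
  0.0.0.0/0 (default, matches everything) -> 162.175.126.37
  100.0.0.0/8 (100.0.0.0 - 100.255.255.255) -> 162.175.126.102
  100.6.0.0/15 (100.6.0.0 - 100.7.255.255) -> 162.175.126.183
More-specific entries that do NOT match:
  100.6.226.180/30 (100.6.226.180 - 100.6.226.183) does not contain 100.6.226.176
Longest matching prefix is /15 -> next hop 162.175.126.183.

162.175.126.183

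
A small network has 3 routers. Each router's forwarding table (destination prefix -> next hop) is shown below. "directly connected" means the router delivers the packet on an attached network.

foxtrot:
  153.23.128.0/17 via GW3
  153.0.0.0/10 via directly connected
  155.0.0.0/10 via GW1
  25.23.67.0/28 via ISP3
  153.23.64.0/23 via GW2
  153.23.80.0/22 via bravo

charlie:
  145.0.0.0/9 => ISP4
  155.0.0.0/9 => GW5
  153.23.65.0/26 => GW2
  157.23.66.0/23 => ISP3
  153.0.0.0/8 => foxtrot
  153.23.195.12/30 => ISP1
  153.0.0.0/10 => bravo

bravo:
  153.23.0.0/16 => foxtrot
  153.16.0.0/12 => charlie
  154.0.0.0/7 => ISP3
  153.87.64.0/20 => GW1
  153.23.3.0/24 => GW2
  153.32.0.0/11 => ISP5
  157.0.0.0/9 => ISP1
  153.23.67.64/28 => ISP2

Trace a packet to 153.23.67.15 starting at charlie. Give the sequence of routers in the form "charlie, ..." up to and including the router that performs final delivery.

charlie, bravo, foxtrot

At charlie: longest match for 153.23.67.15 is 153.0.0.0/10 -> bravo
At bravo: longest match for 153.23.67.15 is 153.23.0.0/16 -> foxtrot
At foxtrot: longest match for 153.23.67.15 is 153.0.0.0/10 -> directly connected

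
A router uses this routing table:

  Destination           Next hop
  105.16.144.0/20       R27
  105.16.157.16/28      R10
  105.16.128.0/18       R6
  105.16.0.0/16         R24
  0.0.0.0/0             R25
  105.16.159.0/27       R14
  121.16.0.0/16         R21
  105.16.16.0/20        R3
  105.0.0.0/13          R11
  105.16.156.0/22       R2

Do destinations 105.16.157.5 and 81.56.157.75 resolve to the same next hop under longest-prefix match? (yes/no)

no

105.16.157.5: longest match 105.16.156.0/22 -> R2
81.56.157.75: longest match 0.0.0.0/0 -> R25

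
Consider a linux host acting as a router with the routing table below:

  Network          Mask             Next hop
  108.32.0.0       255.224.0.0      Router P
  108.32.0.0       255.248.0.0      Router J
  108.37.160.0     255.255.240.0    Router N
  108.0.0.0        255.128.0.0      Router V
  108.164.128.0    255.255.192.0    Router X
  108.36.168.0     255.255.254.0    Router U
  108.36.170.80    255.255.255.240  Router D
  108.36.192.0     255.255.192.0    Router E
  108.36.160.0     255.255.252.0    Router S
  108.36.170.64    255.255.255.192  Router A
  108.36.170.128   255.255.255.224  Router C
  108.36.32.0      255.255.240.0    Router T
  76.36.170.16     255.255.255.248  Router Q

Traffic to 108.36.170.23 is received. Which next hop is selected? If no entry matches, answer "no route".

Routes whose prefix contains 108.36.170.23:
  108.0.0.0/9 (108.0.0.0 - 108.127.255.255) -> Router V
  108.32.0.0/11 (108.32.0.0 - 108.63.255.255) -> Router P
  108.32.0.0/13 (108.32.0.0 - 108.39.255.255) -> Router J
More-specific entries that do NOT match:
  76.36.170.16/29 (76.36.170.16 - 76.36.170.23) does not contain 108.36.170.23
  108.36.170.80/28 (108.36.170.80 - 108.36.170.95) does not contain 108.36.170.23
  108.36.170.128/27 (108.36.170.128 - 108.36.170.159) does not contain 108.36.170.23
  108.36.170.64/26 (108.36.170.64 - 108.36.170.127) does not contain 108.36.170.23
  108.36.168.0/23 (108.36.168.0 - 108.36.169.255) does not contain 108.36.170.23
  108.36.160.0/22 (108.36.160.0 - 108.36.163.255) does not contain 108.36.170.23
  108.37.160.0/20 (108.37.160.0 - 108.37.175.255) does not contain 108.36.170.23
  108.36.32.0/20 (108.36.32.0 - 108.36.47.255) does not contain 108.36.170.23
  108.164.128.0/18 (108.164.128.0 - 108.164.191.255) does not contain 108.36.170.23
  108.36.192.0/18 (108.36.192.0 - 108.36.255.255) does not contain 108.36.170.23
Longest matching prefix is /13 -> next hop Router J.

Router J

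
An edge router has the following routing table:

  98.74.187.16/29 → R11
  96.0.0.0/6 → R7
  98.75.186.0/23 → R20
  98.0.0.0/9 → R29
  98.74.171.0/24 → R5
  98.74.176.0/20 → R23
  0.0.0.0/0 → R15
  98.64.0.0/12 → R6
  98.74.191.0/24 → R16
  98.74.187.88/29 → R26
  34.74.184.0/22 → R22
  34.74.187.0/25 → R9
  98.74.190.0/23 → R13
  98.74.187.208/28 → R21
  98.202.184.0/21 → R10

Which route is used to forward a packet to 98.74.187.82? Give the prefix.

Entries matching 98.74.187.82:
  0.0.0.0/0 (default, matches everything)
  96.0.0.0/6 (96.0.0.0 - 99.255.255.255)
  98.0.0.0/9 (98.0.0.0 - 98.127.255.255)
  98.64.0.0/12 (98.64.0.0 - 98.79.255.255)
  98.74.176.0/20 (98.74.176.0 - 98.74.191.255)
Most specific is 98.74.176.0/20.

98.74.176.0/20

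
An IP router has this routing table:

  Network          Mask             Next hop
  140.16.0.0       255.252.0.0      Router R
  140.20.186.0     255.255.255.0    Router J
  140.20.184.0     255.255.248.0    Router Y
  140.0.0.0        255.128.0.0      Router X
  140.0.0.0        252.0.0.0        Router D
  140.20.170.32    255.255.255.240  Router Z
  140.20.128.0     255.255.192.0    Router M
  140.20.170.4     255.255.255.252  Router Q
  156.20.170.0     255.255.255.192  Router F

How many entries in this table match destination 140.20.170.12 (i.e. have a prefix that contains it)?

Prefixes containing 140.20.170.12:
  140.0.0.0/6 (140.0.0.0 - 143.255.255.255)
  140.0.0.0/9 (140.0.0.0 - 140.127.255.255)
  140.20.128.0/18 (140.20.128.0 - 140.20.191.255)
Total matching entries: 3.

3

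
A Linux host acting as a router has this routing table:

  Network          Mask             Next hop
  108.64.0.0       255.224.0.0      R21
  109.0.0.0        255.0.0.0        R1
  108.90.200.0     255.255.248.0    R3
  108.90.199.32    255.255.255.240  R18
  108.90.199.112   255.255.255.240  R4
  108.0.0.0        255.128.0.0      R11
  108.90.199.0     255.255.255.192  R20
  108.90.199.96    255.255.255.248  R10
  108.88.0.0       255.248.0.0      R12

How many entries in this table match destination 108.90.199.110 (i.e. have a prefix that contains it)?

Prefixes containing 108.90.199.110:
  108.0.0.0/9 (108.0.0.0 - 108.127.255.255)
  108.64.0.0/11 (108.64.0.0 - 108.95.255.255)
  108.88.0.0/13 (108.88.0.0 - 108.95.255.255)
Total matching entries: 3.

3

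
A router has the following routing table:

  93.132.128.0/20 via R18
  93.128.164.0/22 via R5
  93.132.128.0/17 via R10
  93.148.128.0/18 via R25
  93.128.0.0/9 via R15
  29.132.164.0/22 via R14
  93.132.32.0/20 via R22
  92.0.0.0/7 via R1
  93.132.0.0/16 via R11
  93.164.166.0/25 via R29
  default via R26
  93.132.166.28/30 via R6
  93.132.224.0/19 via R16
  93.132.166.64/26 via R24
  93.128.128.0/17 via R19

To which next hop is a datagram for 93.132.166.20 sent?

Routes whose prefix contains 93.132.166.20:
  0.0.0.0/0 (default, matches everything) -> R26
  92.0.0.0/7 (92.0.0.0 - 93.255.255.255) -> R1
  93.128.0.0/9 (93.128.0.0 - 93.255.255.255) -> R15
  93.132.0.0/16 (93.132.0.0 - 93.132.255.255) -> R11
  93.132.128.0/17 (93.132.128.0 - 93.132.255.255) -> R10
More-specific entries that do NOT match:
  93.132.166.28/30 (93.132.166.28 - 93.132.166.31) does not contain 93.132.166.20
  93.132.166.64/26 (93.132.166.64 - 93.132.166.127) does not contain 93.132.166.20
  93.164.166.0/25 (93.164.166.0 - 93.164.166.127) does not contain 93.132.166.20
  93.128.164.0/22 (93.128.164.0 - 93.128.167.255) does not contain 93.132.166.20
  29.132.164.0/22 (29.132.164.0 - 29.132.167.255) does not contain 93.132.166.20
  93.132.128.0/20 (93.132.128.0 - 93.132.143.255) does not contain 93.132.166.20
  93.132.32.0/20 (93.132.32.0 - 93.132.47.255) does not contain 93.132.166.20
  93.132.224.0/19 (93.132.224.0 - 93.132.255.255) does not contain 93.132.166.20
  93.148.128.0/18 (93.148.128.0 - 93.148.191.255) does not contain 93.132.166.20
Longest matching prefix is /17 -> next hop R10.

R10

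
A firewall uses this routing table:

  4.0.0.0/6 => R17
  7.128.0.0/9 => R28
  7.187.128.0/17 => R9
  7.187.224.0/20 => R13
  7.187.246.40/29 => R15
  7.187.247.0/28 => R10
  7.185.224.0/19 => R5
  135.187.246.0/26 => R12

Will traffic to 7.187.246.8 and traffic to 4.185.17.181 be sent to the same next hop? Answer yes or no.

no

7.187.246.8: longest match 7.187.128.0/17 -> R9
4.185.17.181: longest match 4.0.0.0/6 -> R17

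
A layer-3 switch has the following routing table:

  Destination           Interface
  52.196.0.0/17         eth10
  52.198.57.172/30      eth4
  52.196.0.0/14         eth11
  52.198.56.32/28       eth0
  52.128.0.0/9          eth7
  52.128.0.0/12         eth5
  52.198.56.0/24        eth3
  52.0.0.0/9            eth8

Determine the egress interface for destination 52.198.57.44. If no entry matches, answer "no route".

eth11

Routes whose prefix contains 52.198.57.44:
  52.128.0.0/9 (52.128.0.0 - 52.255.255.255) -> eth7
  52.196.0.0/14 (52.196.0.0 - 52.199.255.255) -> eth11
More-specific entries that do NOT match:
  52.198.57.172/30 (52.198.57.172 - 52.198.57.175) does not contain 52.198.57.44
  52.198.56.32/28 (52.198.56.32 - 52.198.56.47) does not contain 52.198.57.44
  52.198.56.0/24 (52.198.56.0 - 52.198.56.255) does not contain 52.198.57.44
  52.196.0.0/17 (52.196.0.0 - 52.196.127.255) does not contain 52.198.57.44
Longest matching prefix is /14 -> interface eth11.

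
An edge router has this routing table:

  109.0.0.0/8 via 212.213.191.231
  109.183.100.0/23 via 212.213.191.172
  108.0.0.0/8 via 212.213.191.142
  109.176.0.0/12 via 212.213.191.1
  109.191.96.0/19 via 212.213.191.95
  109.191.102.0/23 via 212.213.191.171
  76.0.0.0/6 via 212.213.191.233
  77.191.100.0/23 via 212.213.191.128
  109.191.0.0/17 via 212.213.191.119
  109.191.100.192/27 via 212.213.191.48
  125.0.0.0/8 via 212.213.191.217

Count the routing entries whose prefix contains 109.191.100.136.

4

Prefixes containing 109.191.100.136:
  109.0.0.0/8 (109.0.0.0 - 109.255.255.255)
  109.176.0.0/12 (109.176.0.0 - 109.191.255.255)
  109.191.0.0/17 (109.191.0.0 - 109.191.127.255)
  109.191.96.0/19 (109.191.96.0 - 109.191.127.255)
Total matching entries: 4.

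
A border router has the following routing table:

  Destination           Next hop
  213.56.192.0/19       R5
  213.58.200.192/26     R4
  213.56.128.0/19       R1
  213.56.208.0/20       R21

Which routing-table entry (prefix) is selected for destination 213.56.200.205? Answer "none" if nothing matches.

213.56.192.0/19

Entries matching 213.56.200.205:
  213.56.192.0/19 (213.56.192.0 - 213.56.223.255)
Most specific is 213.56.192.0/19.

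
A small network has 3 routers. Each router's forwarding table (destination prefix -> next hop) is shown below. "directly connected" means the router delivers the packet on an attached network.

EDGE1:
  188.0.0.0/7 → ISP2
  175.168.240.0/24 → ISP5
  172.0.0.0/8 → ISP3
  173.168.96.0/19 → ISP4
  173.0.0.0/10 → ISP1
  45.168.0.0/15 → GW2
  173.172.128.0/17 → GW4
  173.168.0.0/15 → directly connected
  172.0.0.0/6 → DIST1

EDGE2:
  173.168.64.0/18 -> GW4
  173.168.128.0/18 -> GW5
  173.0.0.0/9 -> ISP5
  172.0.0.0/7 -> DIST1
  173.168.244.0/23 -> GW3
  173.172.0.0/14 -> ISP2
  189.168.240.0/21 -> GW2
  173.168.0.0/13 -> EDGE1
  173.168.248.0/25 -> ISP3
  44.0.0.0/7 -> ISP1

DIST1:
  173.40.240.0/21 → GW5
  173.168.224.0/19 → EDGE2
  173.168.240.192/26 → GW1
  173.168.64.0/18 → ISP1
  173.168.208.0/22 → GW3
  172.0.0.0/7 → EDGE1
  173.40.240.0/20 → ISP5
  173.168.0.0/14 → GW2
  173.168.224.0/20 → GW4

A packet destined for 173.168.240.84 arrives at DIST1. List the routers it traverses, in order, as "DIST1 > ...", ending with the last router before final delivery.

At DIST1: longest match for 173.168.240.84 is 173.168.224.0/19 -> EDGE2
At EDGE2: longest match for 173.168.240.84 is 173.168.0.0/13 -> EDGE1
At EDGE1: longest match for 173.168.240.84 is 173.168.0.0/15 -> directly connected

DIST1 > EDGE2 > EDGE1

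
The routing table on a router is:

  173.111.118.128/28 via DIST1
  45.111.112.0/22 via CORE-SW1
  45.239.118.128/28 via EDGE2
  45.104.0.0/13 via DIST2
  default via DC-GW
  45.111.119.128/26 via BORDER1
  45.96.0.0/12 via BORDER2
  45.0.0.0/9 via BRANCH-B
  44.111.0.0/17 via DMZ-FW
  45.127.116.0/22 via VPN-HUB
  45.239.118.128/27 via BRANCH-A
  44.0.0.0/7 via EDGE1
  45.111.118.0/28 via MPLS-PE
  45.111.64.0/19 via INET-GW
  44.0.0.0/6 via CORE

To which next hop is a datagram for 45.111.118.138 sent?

DIST2

Routes whose prefix contains 45.111.118.138:
  0.0.0.0/0 (default, matches everything) -> DC-GW
  44.0.0.0/6 (44.0.0.0 - 47.255.255.255) -> CORE
  44.0.0.0/7 (44.0.0.0 - 45.255.255.255) -> EDGE1
  45.0.0.0/9 (45.0.0.0 - 45.127.255.255) -> BRANCH-B
  45.96.0.0/12 (45.96.0.0 - 45.111.255.255) -> BORDER2
  45.104.0.0/13 (45.104.0.0 - 45.111.255.255) -> DIST2
More-specific entries that do NOT match:
  173.111.118.128/28 (173.111.118.128 - 173.111.118.143) does not contain 45.111.118.138
  45.239.118.128/28 (45.239.118.128 - 45.239.118.143) does not contain 45.111.118.138
  45.111.118.0/28 (45.111.118.0 - 45.111.118.15) does not contain 45.111.118.138
  45.239.118.128/27 (45.239.118.128 - 45.239.118.159) does not contain 45.111.118.138
  45.111.119.128/26 (45.111.119.128 - 45.111.119.191) does not contain 45.111.118.138
  45.111.112.0/22 (45.111.112.0 - 45.111.115.255) does not contain 45.111.118.138
  45.127.116.0/22 (45.127.116.0 - 45.127.119.255) does not contain 45.111.118.138
  45.111.64.0/19 (45.111.64.0 - 45.111.95.255) does not contain 45.111.118.138
  44.111.0.0/17 (44.111.0.0 - 44.111.127.255) does not contain 45.111.118.138
Longest matching prefix is /13 -> next hop DIST2.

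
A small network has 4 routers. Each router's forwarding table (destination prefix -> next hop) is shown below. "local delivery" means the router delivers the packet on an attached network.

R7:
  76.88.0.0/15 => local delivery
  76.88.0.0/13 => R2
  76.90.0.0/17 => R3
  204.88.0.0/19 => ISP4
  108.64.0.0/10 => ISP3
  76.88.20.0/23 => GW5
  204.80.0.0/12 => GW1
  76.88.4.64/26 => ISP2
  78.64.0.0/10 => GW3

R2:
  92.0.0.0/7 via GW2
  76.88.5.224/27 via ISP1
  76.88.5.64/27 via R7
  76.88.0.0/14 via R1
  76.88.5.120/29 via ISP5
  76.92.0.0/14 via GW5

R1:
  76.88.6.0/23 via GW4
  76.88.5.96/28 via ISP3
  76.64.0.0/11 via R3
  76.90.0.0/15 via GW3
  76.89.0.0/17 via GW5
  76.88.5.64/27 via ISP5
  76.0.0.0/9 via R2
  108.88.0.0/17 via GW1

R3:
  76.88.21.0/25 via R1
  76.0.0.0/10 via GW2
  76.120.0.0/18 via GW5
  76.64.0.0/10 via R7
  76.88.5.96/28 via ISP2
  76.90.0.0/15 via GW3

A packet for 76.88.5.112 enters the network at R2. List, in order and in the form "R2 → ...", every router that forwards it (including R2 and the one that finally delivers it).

At R2: longest match for 76.88.5.112 is 76.88.0.0/14 -> R1
At R1: longest match for 76.88.5.112 is 76.64.0.0/11 -> R3
At R3: longest match for 76.88.5.112 is 76.64.0.0/10 -> R7
At R7: longest match for 76.88.5.112 is 76.88.0.0/15 -> local delivery

R2 → R1 → R3 → R7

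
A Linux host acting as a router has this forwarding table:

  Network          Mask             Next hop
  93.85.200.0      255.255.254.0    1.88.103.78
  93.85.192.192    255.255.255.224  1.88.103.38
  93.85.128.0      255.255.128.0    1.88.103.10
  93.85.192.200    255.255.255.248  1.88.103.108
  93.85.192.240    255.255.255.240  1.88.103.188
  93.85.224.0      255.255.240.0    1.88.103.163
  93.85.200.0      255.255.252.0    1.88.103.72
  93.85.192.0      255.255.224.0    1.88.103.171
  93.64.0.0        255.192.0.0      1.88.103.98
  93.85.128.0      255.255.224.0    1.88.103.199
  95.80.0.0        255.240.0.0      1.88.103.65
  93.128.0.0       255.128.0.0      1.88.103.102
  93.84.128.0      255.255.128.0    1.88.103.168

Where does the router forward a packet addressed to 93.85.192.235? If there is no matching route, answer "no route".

1.88.103.171

Routes whose prefix contains 93.85.192.235:
  93.64.0.0/10 (93.64.0.0 - 93.127.255.255) -> 1.88.103.98
  93.85.128.0/17 (93.85.128.0 - 93.85.255.255) -> 1.88.103.10
  93.85.192.0/19 (93.85.192.0 - 93.85.223.255) -> 1.88.103.171
More-specific entries that do NOT match:
  93.85.192.200/29 (93.85.192.200 - 93.85.192.207) does not contain 93.85.192.235
  93.85.192.240/28 (93.85.192.240 - 93.85.192.255) does not contain 93.85.192.235
  93.85.192.192/27 (93.85.192.192 - 93.85.192.223) does not contain 93.85.192.235
  93.85.200.0/23 (93.85.200.0 - 93.85.201.255) does not contain 93.85.192.235
  93.85.200.0/22 (93.85.200.0 - 93.85.203.255) does not contain 93.85.192.235
  93.85.224.0/20 (93.85.224.0 - 93.85.239.255) does not contain 93.85.192.235
Longest matching prefix is /19 -> next hop 1.88.103.171.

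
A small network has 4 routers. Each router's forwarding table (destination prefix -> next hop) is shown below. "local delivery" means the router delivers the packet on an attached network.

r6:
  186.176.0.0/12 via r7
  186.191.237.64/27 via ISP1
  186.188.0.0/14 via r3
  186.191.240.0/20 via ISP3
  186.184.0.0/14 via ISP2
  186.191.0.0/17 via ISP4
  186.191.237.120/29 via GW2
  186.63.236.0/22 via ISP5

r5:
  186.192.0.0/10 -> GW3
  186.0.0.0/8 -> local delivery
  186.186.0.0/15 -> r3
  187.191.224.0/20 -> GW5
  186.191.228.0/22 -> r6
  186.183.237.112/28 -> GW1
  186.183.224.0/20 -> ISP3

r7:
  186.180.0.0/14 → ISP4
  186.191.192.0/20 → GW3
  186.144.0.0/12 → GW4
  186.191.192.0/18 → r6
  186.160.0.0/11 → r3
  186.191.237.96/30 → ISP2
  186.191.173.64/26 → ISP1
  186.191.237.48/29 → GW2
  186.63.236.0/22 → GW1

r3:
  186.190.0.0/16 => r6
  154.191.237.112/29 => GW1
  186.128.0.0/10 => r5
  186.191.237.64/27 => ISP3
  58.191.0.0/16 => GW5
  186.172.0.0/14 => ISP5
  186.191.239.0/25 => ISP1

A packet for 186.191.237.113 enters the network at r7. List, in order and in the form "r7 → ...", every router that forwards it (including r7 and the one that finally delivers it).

At r7: longest match for 186.191.237.113 is 186.191.192.0/18 -> r6
At r6: longest match for 186.191.237.113 is 186.188.0.0/14 -> r3
At r3: longest match for 186.191.237.113 is 186.128.0.0/10 -> r5
At r5: longest match for 186.191.237.113 is 186.0.0.0/8 -> local delivery

r7 → r6 → r3 → r5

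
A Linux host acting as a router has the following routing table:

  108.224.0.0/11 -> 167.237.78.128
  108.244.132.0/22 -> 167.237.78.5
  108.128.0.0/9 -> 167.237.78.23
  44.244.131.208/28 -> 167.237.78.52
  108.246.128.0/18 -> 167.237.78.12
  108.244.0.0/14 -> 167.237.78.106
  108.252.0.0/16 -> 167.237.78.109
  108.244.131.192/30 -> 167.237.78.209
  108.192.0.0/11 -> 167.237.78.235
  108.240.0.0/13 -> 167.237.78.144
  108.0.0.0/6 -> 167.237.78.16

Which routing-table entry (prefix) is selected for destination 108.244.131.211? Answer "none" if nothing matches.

108.244.0.0/14

Entries matching 108.244.131.211:
  108.0.0.0/6 (108.0.0.0 - 111.255.255.255)
  108.128.0.0/9 (108.128.0.0 - 108.255.255.255)
  108.224.0.0/11 (108.224.0.0 - 108.255.255.255)
  108.240.0.0/13 (108.240.0.0 - 108.247.255.255)
  108.244.0.0/14 (108.244.0.0 - 108.247.255.255)
Most specific is 108.244.0.0/14.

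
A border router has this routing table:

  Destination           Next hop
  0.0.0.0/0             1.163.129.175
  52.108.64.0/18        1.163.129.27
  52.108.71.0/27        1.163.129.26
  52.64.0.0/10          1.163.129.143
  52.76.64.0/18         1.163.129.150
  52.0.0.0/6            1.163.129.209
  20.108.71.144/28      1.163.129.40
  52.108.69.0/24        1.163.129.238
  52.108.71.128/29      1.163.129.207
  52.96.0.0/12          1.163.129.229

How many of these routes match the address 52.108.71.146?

5

Prefixes containing 52.108.71.146:
  0.0.0.0/0 (default, matches everything)
  52.0.0.0/6 (52.0.0.0 - 55.255.255.255)
  52.64.0.0/10 (52.64.0.0 - 52.127.255.255)
  52.96.0.0/12 (52.96.0.0 - 52.111.255.255)
  52.108.64.0/18 (52.108.64.0 - 52.108.127.255)
Total matching entries: 5.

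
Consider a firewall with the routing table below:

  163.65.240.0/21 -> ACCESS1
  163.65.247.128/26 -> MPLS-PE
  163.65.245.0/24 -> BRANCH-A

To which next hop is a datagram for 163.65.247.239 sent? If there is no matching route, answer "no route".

ACCESS1

Routes whose prefix contains 163.65.247.239:
  163.65.240.0/21 (163.65.240.0 - 163.65.247.255) -> ACCESS1
More-specific entries that do NOT match:
  163.65.247.128/26 (163.65.247.128 - 163.65.247.191) does not contain 163.65.247.239
  163.65.245.0/24 (163.65.245.0 - 163.65.245.255) does not contain 163.65.247.239
Longest matching prefix is /21 -> next hop ACCESS1.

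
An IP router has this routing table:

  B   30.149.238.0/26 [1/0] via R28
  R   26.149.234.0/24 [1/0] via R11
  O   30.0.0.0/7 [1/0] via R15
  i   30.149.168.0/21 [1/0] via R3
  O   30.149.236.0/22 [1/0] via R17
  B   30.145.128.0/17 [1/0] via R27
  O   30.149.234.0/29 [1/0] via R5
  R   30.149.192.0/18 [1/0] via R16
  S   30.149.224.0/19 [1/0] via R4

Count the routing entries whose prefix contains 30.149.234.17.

3

Prefixes containing 30.149.234.17:
  30.0.0.0/7 (30.0.0.0 - 31.255.255.255)
  30.149.192.0/18 (30.149.192.0 - 30.149.255.255)
  30.149.224.0/19 (30.149.224.0 - 30.149.255.255)
Total matching entries: 3.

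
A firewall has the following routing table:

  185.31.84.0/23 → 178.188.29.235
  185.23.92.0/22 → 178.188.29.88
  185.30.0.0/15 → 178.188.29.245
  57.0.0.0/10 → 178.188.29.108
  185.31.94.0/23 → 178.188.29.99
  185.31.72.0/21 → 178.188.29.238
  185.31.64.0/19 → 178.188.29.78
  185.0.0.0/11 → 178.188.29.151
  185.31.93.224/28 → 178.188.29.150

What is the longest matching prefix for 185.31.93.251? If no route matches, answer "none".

185.31.64.0/19

Entries matching 185.31.93.251:
  185.0.0.0/11 (185.0.0.0 - 185.31.255.255)
  185.30.0.0/15 (185.30.0.0 - 185.31.255.255)
  185.31.64.0/19 (185.31.64.0 - 185.31.95.255)
Most specific is 185.31.64.0/19.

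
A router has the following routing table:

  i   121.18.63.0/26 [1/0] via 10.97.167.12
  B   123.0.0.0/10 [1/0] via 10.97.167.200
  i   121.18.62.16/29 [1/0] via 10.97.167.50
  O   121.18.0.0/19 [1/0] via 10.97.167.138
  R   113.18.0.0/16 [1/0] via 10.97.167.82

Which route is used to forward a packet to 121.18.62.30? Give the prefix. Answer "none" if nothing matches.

none

121.18.62.30 is outside every listed prefix and there is no default route.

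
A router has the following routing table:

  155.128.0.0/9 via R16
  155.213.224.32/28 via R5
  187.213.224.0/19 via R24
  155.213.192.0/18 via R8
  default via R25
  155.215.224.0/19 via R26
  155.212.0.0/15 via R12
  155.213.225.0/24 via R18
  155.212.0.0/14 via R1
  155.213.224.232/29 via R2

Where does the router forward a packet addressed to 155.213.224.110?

R8

Routes whose prefix contains 155.213.224.110:
  0.0.0.0/0 (default, matches everything) -> R25
  155.128.0.0/9 (155.128.0.0 - 155.255.255.255) -> R16
  155.212.0.0/14 (155.212.0.0 - 155.215.255.255) -> R1
  155.212.0.0/15 (155.212.0.0 - 155.213.255.255) -> R12
  155.213.192.0/18 (155.213.192.0 - 155.213.255.255) -> R8
More-specific entries that do NOT match:
  155.213.224.232/29 (155.213.224.232 - 155.213.224.239) does not contain 155.213.224.110
  155.213.224.32/28 (155.213.224.32 - 155.213.224.47) does not contain 155.213.224.110
  155.213.225.0/24 (155.213.225.0 - 155.213.225.255) does not contain 155.213.224.110
  187.213.224.0/19 (187.213.224.0 - 187.213.255.255) does not contain 155.213.224.110
  155.215.224.0/19 (155.215.224.0 - 155.215.255.255) does not contain 155.213.224.110
Longest matching prefix is /18 -> next hop R8.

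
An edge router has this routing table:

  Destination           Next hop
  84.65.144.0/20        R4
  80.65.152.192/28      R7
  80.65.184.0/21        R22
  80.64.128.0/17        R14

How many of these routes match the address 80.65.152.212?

0

No listed prefix contains 80.65.152.212.
Total matching entries: 0.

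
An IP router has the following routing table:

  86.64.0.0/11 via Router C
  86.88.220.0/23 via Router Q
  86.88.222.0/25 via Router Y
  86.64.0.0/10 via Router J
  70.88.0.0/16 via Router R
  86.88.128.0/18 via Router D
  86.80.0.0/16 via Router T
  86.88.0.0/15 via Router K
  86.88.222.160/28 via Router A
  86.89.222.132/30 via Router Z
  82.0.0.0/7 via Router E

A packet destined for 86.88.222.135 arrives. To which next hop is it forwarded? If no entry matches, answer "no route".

Router K

Routes whose prefix contains 86.88.222.135:
  86.64.0.0/10 (86.64.0.0 - 86.127.255.255) -> Router J
  86.64.0.0/11 (86.64.0.0 - 86.95.255.255) -> Router C
  86.88.0.0/15 (86.88.0.0 - 86.89.255.255) -> Router K
More-specific entries that do NOT match:
  86.89.222.132/30 (86.89.222.132 - 86.89.222.135) does not contain 86.88.222.135
  86.88.222.160/28 (86.88.222.160 - 86.88.222.175) does not contain 86.88.222.135
  86.88.222.0/25 (86.88.222.0 - 86.88.222.127) does not contain 86.88.222.135
  86.88.220.0/23 (86.88.220.0 - 86.88.221.255) does not contain 86.88.222.135
  86.88.128.0/18 (86.88.128.0 - 86.88.191.255) does not contain 86.88.222.135
  70.88.0.0/16 (70.88.0.0 - 70.88.255.255) does not contain 86.88.222.135
  86.80.0.0/16 (86.80.0.0 - 86.80.255.255) does not contain 86.88.222.135
Longest matching prefix is /15 -> next hop Router K.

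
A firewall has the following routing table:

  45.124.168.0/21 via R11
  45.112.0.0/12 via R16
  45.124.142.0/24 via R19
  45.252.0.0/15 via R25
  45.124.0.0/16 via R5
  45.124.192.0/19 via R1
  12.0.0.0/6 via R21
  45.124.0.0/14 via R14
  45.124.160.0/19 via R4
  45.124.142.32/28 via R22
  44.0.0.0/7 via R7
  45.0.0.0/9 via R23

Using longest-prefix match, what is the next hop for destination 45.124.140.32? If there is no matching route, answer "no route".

R5

Routes whose prefix contains 45.124.140.32:
  44.0.0.0/7 (44.0.0.0 - 45.255.255.255) -> R7
  45.0.0.0/9 (45.0.0.0 - 45.127.255.255) -> R23
  45.112.0.0/12 (45.112.0.0 - 45.127.255.255) -> R16
  45.124.0.0/14 (45.124.0.0 - 45.127.255.255) -> R14
  45.124.0.0/16 (45.124.0.0 - 45.124.255.255) -> R5
More-specific entries that do NOT match:
  45.124.142.32/28 (45.124.142.32 - 45.124.142.47) does not contain 45.124.140.32
  45.124.142.0/24 (45.124.142.0 - 45.124.142.255) does not contain 45.124.140.32
  45.124.168.0/21 (45.124.168.0 - 45.124.175.255) does not contain 45.124.140.32
  45.124.192.0/19 (45.124.192.0 - 45.124.223.255) does not contain 45.124.140.32
  45.124.160.0/19 (45.124.160.0 - 45.124.191.255) does not contain 45.124.140.32
Longest matching prefix is /16 -> next hop R5.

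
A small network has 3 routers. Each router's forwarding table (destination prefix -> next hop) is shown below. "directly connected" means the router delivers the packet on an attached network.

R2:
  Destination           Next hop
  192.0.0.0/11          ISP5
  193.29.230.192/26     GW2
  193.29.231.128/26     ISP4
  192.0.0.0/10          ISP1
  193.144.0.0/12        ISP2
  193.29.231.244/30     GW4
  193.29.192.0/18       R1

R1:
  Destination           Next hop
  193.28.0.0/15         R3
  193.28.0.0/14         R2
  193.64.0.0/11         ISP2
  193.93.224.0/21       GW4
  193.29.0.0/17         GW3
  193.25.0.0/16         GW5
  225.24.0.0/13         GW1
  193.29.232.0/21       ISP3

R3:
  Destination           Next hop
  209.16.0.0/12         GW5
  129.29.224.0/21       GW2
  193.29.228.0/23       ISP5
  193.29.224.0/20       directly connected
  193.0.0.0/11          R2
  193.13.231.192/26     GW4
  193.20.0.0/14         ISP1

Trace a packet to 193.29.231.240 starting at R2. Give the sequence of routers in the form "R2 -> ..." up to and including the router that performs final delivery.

At R2: longest match for 193.29.231.240 is 193.29.192.0/18 -> R1
At R1: longest match for 193.29.231.240 is 193.28.0.0/15 -> R3
At R3: longest match for 193.29.231.240 is 193.29.224.0/20 -> directly connected

R2 -> R1 -> R3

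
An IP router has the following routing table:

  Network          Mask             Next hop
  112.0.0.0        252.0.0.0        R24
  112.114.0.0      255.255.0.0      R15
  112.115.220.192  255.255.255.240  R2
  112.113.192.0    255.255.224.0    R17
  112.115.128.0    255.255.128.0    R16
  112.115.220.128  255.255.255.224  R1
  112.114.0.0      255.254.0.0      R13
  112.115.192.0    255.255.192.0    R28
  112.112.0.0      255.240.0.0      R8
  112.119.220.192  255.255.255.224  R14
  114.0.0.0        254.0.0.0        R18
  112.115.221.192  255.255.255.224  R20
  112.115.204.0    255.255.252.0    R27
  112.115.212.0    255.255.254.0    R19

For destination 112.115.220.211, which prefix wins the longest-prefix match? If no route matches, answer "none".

Entries matching 112.115.220.211:
  112.0.0.0/6 (112.0.0.0 - 115.255.255.255)
  112.112.0.0/12 (112.112.0.0 - 112.127.255.255)
  112.114.0.0/15 (112.114.0.0 - 112.115.255.255)
  112.115.128.0/17 (112.115.128.0 - 112.115.255.255)
  112.115.192.0/18 (112.115.192.0 - 112.115.255.255)
Most specific is 112.115.192.0/18.

112.115.192.0/18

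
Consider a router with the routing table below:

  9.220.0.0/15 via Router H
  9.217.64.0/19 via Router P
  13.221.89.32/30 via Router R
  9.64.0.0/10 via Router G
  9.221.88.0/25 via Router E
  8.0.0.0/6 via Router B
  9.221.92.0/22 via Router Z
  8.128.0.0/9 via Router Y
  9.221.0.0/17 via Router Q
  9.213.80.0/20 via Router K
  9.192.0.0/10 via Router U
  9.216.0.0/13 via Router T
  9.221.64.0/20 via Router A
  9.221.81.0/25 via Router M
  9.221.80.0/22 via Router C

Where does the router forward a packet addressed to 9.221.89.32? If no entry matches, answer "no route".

Router Q

Routes whose prefix contains 9.221.89.32:
  8.0.0.0/6 (8.0.0.0 - 11.255.255.255) -> Router B
  9.192.0.0/10 (9.192.0.0 - 9.255.255.255) -> Router U
  9.216.0.0/13 (9.216.0.0 - 9.223.255.255) -> Router T
  9.220.0.0/15 (9.220.0.0 - 9.221.255.255) -> Router H
  9.221.0.0/17 (9.221.0.0 - 9.221.127.255) -> Router Q
More-specific entries that do NOT match:
  13.221.89.32/30 (13.221.89.32 - 13.221.89.35) does not contain 9.221.89.32
  9.221.88.0/25 (9.221.88.0 - 9.221.88.127) does not contain 9.221.89.32
  9.221.81.0/25 (9.221.81.0 - 9.221.81.127) does not contain 9.221.89.32
  9.221.92.0/22 (9.221.92.0 - 9.221.95.255) does not contain 9.221.89.32
  9.221.80.0/22 (9.221.80.0 - 9.221.83.255) does not contain 9.221.89.32
  9.213.80.0/20 (9.213.80.0 - 9.213.95.255) does not contain 9.221.89.32
  9.221.64.0/20 (9.221.64.0 - 9.221.79.255) does not contain 9.221.89.32
  9.217.64.0/19 (9.217.64.0 - 9.217.95.255) does not contain 9.221.89.32
Longest matching prefix is /17 -> next hop Router Q.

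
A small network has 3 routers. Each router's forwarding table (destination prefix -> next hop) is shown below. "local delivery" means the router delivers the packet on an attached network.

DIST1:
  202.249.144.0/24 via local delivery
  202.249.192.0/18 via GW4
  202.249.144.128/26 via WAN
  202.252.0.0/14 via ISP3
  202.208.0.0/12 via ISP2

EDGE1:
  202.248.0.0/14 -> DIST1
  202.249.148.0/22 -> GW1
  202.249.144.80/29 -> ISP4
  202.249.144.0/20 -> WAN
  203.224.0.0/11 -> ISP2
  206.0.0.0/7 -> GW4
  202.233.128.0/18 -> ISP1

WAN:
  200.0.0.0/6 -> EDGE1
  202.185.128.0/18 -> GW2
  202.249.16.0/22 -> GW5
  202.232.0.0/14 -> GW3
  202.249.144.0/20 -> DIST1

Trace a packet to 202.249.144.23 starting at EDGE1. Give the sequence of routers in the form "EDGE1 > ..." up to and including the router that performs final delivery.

At EDGE1: longest match for 202.249.144.23 is 202.249.144.0/20 -> WAN
At WAN: longest match for 202.249.144.23 is 202.249.144.0/20 -> DIST1
At DIST1: longest match for 202.249.144.23 is 202.249.144.0/24 -> local delivery

EDGE1 > WAN > DIST1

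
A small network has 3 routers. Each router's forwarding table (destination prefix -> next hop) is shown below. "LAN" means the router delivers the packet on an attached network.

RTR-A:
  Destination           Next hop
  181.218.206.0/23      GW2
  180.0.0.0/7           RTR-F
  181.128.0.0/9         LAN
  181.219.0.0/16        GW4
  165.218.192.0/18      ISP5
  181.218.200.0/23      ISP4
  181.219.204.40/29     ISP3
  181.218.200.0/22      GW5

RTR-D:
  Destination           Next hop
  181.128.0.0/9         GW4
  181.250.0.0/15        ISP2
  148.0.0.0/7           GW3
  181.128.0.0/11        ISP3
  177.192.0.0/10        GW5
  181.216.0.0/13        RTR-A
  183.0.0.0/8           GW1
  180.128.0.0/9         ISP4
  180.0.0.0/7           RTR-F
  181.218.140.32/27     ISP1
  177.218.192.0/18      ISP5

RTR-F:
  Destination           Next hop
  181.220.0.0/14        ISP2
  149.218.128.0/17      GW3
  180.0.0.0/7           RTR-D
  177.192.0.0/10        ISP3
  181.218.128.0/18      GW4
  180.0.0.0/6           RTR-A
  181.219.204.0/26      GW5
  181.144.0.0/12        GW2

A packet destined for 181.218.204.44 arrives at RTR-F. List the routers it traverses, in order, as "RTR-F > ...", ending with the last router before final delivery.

RTR-F > RTR-D > RTR-A

At RTR-F: longest match for 181.218.204.44 is 180.0.0.0/7 -> RTR-D
At RTR-D: longest match for 181.218.204.44 is 181.216.0.0/13 -> RTR-A
At RTR-A: longest match for 181.218.204.44 is 181.128.0.0/9 -> LAN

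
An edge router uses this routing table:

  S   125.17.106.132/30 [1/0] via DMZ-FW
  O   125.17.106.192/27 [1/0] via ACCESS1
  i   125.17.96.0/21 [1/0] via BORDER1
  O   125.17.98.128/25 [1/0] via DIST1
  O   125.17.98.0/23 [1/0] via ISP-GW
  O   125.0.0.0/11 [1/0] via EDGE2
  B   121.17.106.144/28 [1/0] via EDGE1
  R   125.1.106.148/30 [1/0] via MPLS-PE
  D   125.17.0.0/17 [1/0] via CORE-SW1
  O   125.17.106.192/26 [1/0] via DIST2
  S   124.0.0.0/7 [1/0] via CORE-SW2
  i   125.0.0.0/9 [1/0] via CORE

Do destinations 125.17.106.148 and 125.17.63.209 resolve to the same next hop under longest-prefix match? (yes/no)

125.17.106.148: longest match 125.17.0.0/17 -> CORE-SW1
125.17.63.209: longest match 125.17.0.0/17 -> CORE-SW1

yes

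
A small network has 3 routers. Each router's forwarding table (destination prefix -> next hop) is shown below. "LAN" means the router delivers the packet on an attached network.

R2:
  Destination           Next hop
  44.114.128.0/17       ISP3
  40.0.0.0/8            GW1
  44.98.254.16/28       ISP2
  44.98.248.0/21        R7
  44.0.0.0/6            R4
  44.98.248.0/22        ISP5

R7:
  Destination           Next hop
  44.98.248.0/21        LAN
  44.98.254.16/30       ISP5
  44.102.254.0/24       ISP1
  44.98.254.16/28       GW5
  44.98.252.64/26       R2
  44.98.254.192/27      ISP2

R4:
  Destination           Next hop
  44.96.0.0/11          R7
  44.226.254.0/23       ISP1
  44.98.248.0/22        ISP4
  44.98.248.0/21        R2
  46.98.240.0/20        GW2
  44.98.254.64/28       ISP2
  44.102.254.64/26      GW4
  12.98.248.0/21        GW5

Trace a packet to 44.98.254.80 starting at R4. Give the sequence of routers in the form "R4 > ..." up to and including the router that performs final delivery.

R4 > R2 > R7

At R4: longest match for 44.98.254.80 is 44.98.248.0/21 -> R2
At R2: longest match for 44.98.254.80 is 44.98.248.0/21 -> R7
At R7: longest match for 44.98.254.80 is 44.98.248.0/21 -> LAN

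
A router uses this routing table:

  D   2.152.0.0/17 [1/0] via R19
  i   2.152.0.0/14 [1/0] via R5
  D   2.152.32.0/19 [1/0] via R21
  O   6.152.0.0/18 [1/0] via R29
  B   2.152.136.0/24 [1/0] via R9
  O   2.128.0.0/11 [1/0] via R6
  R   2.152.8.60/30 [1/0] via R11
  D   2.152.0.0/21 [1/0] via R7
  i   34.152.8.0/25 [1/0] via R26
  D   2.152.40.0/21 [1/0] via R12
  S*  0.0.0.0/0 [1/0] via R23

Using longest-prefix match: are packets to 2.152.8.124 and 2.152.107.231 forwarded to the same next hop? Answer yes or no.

2.152.8.124: longest match 2.152.0.0/17 -> R19
2.152.107.231: longest match 2.152.0.0/17 -> R19

yes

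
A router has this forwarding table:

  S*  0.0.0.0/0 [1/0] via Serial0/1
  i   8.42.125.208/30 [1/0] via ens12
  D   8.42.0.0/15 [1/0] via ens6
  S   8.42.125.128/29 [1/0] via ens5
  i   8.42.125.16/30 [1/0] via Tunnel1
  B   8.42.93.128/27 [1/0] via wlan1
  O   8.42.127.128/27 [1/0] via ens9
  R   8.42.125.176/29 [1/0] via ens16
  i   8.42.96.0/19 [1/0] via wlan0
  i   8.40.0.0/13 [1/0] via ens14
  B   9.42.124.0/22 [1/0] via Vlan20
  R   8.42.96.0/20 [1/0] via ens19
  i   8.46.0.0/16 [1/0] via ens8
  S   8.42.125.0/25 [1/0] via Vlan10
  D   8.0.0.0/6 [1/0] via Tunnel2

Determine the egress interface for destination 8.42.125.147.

wlan0

Routes whose prefix contains 8.42.125.147:
  0.0.0.0/0 (default, matches everything) -> Serial0/1
  8.0.0.0/6 (8.0.0.0 - 11.255.255.255) -> Tunnel2
  8.40.0.0/13 (8.40.0.0 - 8.47.255.255) -> ens14
  8.42.0.0/15 (8.42.0.0 - 8.43.255.255) -> ens6
  8.42.96.0/19 (8.42.96.0 - 8.42.127.255) -> wlan0
More-specific entries that do NOT match:
  8.42.125.208/30 (8.42.125.208 - 8.42.125.211) does not contain 8.42.125.147
  8.42.125.16/30 (8.42.125.16 - 8.42.125.19) does not contain 8.42.125.147
  8.42.125.128/29 (8.42.125.128 - 8.42.125.135) does not contain 8.42.125.147
  8.42.125.176/29 (8.42.125.176 - 8.42.125.183) does not contain 8.42.125.147
  8.42.93.128/27 (8.42.93.128 - 8.42.93.159) does not contain 8.42.125.147
  8.42.127.128/27 (8.42.127.128 - 8.42.127.159) does not contain 8.42.125.147
  8.42.125.0/25 (8.42.125.0 - 8.42.125.127) does not contain 8.42.125.147
  9.42.124.0/22 (9.42.124.0 - 9.42.127.255) does not contain 8.42.125.147
  8.42.96.0/20 (8.42.96.0 - 8.42.111.255) does not contain 8.42.125.147
Longest matching prefix is /19 -> interface wlan0.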